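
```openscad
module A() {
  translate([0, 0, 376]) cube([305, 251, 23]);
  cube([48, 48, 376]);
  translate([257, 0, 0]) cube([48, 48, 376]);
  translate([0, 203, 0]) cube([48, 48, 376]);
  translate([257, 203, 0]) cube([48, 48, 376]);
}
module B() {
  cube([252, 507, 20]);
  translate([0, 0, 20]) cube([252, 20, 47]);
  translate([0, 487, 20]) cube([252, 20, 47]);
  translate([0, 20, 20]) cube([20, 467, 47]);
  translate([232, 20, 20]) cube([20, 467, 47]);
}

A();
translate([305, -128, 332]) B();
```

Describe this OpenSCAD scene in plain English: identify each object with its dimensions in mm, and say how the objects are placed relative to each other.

A is a simple wooden stool: a rectangular seat 305 mm (x) by 251 mm (y), 23 mm thick, top face at z = 399 mm, on four square legs, each 48×48 mm in cross-section. The legs rest on z = 0, each flush with a corner of the seat.

B is an open storage box with external size 252×507×67 mm and wall thickness 20 mm (the base is also 20 mm thick). The base covers the whole footprint; the four walls stand on the base, with the y-facing walls full-width and the x-facing walls fitting between their inner faces.

The open box is beside the stool with their tops flush at z = 399.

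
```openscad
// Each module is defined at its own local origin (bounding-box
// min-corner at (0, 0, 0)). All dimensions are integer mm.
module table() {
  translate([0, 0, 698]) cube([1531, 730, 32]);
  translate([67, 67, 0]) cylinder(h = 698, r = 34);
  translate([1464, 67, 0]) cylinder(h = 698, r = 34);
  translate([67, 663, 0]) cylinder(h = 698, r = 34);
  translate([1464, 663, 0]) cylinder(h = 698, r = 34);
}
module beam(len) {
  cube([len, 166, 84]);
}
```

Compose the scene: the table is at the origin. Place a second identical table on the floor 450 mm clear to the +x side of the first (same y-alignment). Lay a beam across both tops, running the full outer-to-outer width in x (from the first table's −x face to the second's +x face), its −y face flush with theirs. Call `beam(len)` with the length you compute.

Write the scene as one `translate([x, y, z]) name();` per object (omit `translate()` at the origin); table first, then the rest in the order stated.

table();
translate([1981, 0, 0]) table();
translate([0, 0, 730]) beam(3512);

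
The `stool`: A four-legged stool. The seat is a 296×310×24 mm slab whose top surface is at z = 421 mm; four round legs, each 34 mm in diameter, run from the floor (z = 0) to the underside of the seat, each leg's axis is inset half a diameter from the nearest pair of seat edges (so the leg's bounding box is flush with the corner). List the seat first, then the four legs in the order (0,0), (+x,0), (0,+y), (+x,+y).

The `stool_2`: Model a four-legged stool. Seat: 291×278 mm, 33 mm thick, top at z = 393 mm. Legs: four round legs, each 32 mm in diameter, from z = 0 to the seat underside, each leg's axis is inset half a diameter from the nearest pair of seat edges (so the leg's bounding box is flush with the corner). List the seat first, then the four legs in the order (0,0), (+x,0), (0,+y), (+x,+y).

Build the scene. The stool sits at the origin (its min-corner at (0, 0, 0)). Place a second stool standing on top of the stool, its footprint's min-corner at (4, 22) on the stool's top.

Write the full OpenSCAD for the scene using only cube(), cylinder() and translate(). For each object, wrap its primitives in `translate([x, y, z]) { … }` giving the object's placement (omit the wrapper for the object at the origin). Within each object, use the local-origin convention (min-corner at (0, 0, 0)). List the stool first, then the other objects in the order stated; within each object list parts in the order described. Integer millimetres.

translate([0, 0, 397]) cube([296, 310, 24]);
translate([17, 17, 0]) cylinder(h = 397, r = 17);
translate([279, 17, 0]) cylinder(h = 397, r = 17);
translate([17, 293, 0]) cylinder(h = 397, r = 17);
translate([279, 293, 0]) cylinder(h = 397, r = 17);
translate([4, 22, 421]) {
  translate([0, 0, 360]) cube([291, 278, 33]);
  translate([16, 16, 0]) cylinder(h = 360, r = 16);
  translate([275, 16, 0]) cylinder(h = 360, r = 16);
  translate([16, 262, 0]) cylinder(h = 360, r = 16);
  translate([275, 262, 0]) cylinder(h = 360, r = 16);
}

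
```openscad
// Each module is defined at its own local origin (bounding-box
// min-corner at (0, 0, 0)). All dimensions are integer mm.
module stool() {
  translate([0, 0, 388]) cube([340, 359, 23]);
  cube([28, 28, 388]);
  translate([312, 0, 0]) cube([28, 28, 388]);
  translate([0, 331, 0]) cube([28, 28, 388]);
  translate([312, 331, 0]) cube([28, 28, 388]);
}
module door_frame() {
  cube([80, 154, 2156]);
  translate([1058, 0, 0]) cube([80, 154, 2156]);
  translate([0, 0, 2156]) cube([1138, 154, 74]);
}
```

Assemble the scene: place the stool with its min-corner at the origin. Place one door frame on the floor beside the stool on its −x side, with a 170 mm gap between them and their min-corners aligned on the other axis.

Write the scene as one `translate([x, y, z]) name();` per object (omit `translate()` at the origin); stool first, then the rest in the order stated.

stool();
translate([-1308, 0, 0]) door_frame();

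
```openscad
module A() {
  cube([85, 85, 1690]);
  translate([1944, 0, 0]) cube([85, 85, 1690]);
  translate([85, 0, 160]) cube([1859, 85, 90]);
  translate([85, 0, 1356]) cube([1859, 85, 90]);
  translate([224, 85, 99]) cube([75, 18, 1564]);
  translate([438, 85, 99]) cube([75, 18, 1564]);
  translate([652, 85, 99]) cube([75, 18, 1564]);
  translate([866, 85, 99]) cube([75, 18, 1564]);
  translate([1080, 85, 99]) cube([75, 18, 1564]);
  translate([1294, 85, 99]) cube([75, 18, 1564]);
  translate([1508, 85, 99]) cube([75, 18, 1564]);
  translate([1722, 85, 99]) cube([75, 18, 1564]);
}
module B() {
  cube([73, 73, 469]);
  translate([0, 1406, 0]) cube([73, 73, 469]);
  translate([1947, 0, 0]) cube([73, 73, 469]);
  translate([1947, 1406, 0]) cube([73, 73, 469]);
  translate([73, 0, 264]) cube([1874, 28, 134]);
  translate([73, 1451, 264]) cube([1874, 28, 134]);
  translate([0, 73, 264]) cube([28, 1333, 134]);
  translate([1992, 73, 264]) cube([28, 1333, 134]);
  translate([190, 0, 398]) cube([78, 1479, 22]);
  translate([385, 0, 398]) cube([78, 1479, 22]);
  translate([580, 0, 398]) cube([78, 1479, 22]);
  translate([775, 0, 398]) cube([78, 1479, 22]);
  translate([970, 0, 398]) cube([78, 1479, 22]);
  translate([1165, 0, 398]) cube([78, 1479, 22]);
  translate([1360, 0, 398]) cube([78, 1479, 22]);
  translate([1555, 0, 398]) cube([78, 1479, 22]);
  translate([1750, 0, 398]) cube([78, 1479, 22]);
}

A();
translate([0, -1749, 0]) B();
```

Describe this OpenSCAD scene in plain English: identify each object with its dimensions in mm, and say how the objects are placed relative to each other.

A is a fence section. Two 85×85 mm posts, 1690 mm tall, stand on the floor with a clear span of 1859 mm between their inner faces. Two horizontal rails of 85×90 mm section span the gap between the posts with their undersides at z = 160 mm and z = 1356 mm, flush with the posts' −y face. 8 pickets, each 75 mm wide, 18 mm thick and 1564 mm tall, are fixed to the +y face of the rails with their bottoms at z = 99 mm, evenly spaced across the span with equal gaps (rounded down to the nearest mm) at the −x end and between each pair — any rounding remainder accumulates at the +x end.

B is a bed frame 2020 mm long (x) by 1479 mm wide (y). Four 73×73 mm corner posts, 469 mm tall, at the corners of the footprint. Four rails of 28 mm thickness and 134 mm height run between adjacent posts with their undersides at z = 264 mm, their outer faces flush with the outside of the frame (the two x-running rails run between the posts' inner faces; the two y-running rails run between the posts' inner faces). 9 slats, each 78 mm wide (x) and 22 mm thick, lie across the top of the two x-running rails, running the full 1479 mm width of the frame in y; the slats are evenly spaced along x between the inner faces of the end posts with equal gaps (rounded down to the nearest mm) at the −x end and between each pair — any rounding remainder accumulates at the +x end.

The bed frame is on the floor beside the fence section on its −y side.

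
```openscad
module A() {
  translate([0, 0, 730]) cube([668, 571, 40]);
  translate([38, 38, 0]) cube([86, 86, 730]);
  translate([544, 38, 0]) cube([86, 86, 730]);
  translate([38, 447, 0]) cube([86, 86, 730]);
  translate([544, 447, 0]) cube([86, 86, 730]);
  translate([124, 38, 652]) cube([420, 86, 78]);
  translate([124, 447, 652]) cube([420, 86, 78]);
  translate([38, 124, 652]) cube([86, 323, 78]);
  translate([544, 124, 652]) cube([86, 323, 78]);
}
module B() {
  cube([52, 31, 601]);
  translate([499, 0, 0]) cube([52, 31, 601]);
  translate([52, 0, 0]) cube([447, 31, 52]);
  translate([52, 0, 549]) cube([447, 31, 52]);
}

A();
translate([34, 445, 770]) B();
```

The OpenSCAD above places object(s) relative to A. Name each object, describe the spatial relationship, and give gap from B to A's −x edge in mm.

A is a table. B is a picture frame. The picture frame is on top of the table. The gap from the picture frame to the table's −x edge is 34 mm.

The picture frame's min-x is at 34; the table's min-x is 0; gap = 34 mm.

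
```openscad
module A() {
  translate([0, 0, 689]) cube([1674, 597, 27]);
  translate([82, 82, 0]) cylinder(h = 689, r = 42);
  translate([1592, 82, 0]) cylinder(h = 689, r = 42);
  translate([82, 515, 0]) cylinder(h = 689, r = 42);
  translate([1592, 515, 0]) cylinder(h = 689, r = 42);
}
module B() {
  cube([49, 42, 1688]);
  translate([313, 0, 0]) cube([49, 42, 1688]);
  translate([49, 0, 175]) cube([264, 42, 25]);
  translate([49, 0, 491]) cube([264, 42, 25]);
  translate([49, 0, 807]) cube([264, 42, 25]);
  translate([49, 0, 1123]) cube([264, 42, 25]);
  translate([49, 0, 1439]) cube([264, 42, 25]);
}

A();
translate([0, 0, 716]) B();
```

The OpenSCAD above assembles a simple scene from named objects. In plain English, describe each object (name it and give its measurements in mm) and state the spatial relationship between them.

A is a table with a 1674×597 mm rectangular top, 27 mm thick, top surface at z = 716 mm, supported by four round legs of 84 mm diameter, each leg's bounding box inset 40 mm from the nearest pair of top edges, running from the floor.

B is a straight ladder. Two 49×42 mm vertical rails, 1688 mm tall, stand 362 mm apart (outside-to-outside) with their front faces coplanar on the −y side. 5 rungs, each 42 mm deep and 25 mm tall, span between the inner faces of the rails, front faces flush with the rails. The lowest rung's underside is at z = 175 mm and rungs are spaced 316 mm apart (underside to underside).

The ladder is on top of the table.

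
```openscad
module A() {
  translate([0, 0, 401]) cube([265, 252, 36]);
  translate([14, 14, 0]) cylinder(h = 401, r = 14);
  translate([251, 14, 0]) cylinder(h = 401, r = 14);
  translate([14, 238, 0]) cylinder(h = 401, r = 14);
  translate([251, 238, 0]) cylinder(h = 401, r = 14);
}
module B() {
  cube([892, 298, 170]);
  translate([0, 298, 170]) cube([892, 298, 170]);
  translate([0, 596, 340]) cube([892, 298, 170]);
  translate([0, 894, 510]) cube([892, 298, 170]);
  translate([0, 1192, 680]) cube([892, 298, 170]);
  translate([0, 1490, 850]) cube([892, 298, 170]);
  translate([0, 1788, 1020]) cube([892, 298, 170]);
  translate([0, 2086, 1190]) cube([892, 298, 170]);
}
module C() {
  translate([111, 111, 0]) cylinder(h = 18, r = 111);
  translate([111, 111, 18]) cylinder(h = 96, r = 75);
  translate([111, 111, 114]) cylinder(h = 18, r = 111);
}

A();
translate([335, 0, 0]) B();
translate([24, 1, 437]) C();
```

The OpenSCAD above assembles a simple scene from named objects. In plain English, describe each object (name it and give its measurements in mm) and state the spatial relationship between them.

A is a simple wooden stool: a rectangular seat 265 mm (x) by 252 mm (y), 36 mm thick, top face at z = 437 mm, on four round legs, each 28 mm in diameter. The legs rest on z = 0, each leg's axis is inset half a diameter from the nearest pair of seat edges (so the leg's bounding box is flush with the corner).

B is a straight staircase of 8 solid steps. Each step is 892 mm wide (x), 298 mm deep (y, the going) and 170 mm tall (the rise). The first step rests on the floor; each subsequent step sits one going further in +y and one rise higher in +z, directly behind and above the previous step with no overlap.

C is a spool: two coaxial disc flanges of radius 111 mm and thickness 18 mm, joined by a core cylinder of radius 75 mm and height 96 mm. The lower flange rests on z = 0 and the three cylinders share a vertical axis.

The staircase is on the floor beside the stool on its +x side. The spool is on top of the stool.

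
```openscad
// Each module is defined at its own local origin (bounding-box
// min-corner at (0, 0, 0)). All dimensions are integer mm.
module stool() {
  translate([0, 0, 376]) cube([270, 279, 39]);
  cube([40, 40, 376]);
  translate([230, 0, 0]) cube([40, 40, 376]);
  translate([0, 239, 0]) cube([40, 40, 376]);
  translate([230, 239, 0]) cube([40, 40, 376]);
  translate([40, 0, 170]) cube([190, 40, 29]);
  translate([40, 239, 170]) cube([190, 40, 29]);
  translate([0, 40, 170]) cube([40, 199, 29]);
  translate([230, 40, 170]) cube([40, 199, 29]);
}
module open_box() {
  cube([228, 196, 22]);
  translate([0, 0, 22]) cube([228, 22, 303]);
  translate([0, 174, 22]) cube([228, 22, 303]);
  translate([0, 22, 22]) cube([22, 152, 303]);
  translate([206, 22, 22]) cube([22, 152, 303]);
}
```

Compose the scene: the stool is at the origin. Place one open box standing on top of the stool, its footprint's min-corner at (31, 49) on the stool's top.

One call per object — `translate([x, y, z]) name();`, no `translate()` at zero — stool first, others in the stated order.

stool();
translate([31, 49, 415]) open_box();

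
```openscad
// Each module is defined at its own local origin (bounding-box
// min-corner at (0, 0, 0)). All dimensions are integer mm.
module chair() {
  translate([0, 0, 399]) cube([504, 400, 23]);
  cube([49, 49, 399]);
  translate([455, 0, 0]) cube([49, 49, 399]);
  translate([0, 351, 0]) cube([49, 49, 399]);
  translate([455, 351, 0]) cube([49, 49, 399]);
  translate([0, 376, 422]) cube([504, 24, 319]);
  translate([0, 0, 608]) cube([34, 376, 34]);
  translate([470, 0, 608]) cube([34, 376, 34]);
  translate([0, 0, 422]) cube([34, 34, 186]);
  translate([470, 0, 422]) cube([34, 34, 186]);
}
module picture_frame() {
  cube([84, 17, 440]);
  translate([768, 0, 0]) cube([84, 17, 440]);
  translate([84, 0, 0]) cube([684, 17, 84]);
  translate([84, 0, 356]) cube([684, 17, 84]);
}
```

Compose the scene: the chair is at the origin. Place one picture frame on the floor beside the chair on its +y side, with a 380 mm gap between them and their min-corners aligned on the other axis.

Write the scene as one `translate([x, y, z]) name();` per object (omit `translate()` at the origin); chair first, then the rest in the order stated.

chair();
translate([0, 780, 0]) picture_frame();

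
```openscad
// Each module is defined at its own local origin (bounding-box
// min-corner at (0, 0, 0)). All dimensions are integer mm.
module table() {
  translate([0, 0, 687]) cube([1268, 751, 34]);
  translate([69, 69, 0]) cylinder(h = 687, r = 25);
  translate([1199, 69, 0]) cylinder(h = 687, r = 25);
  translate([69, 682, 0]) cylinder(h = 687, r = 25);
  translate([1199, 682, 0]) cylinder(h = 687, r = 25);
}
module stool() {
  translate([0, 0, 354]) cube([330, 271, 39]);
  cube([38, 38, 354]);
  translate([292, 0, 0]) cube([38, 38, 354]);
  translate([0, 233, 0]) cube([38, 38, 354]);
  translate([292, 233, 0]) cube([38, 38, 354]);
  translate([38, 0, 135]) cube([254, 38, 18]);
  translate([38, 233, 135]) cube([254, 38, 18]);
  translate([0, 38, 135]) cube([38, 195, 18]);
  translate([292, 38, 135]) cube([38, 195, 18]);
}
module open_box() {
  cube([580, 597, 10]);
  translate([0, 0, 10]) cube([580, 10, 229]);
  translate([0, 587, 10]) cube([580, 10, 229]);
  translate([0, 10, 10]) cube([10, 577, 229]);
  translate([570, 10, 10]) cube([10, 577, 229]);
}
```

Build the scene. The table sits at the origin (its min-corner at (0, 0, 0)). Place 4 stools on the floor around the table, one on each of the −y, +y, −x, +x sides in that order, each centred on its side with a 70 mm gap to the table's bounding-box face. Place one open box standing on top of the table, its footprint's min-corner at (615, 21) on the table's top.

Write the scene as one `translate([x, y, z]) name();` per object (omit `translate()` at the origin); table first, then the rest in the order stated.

table();
translate([469, -341, 0]) stool();
translate([469, 821, 0]) stool();
translate([-400, 240, 0]) stool();
translate([1338, 240, 0]) stool();
translate([615, 21, 721]) open_box();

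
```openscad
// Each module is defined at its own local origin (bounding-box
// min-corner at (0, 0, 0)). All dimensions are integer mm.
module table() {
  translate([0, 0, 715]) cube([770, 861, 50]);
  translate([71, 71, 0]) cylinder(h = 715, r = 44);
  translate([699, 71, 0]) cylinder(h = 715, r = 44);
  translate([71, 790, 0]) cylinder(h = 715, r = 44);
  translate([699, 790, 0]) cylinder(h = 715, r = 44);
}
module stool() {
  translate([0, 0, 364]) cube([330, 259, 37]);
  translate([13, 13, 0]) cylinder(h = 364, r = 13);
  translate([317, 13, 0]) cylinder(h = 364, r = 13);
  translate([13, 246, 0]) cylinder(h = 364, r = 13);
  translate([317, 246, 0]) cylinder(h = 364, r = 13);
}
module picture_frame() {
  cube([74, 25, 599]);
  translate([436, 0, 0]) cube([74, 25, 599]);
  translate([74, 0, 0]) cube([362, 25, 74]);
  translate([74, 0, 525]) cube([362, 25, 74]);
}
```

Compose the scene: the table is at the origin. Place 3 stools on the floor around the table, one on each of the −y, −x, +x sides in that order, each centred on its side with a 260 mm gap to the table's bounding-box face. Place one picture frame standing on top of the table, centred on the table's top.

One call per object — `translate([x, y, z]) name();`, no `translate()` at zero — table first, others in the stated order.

table();
translate([220, -519, 0]) stool();
translate([-590, 301, 0]) stool();
translate([1030, 301, 0]) stool();
translate([130, 418, 765]) picture_frame();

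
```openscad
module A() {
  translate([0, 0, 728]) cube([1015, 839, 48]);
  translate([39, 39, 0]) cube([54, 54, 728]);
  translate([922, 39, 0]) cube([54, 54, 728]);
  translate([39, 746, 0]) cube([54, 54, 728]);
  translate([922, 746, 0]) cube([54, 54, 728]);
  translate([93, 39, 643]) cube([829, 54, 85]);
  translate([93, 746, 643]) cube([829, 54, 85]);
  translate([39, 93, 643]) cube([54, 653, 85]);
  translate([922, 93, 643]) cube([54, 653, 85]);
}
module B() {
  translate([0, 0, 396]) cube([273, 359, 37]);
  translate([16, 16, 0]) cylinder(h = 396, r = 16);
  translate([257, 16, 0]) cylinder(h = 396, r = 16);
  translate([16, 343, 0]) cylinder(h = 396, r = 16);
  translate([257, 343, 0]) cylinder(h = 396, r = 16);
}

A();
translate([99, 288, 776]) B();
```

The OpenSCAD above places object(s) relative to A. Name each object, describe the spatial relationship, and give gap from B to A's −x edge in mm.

The stool's min-x is at 99; the table's min-x is 0; gap = 99 mm.

A is a table. B is a stool. The stool is on top of the table. The gap from the stool to the table's −x edge is 99 mm.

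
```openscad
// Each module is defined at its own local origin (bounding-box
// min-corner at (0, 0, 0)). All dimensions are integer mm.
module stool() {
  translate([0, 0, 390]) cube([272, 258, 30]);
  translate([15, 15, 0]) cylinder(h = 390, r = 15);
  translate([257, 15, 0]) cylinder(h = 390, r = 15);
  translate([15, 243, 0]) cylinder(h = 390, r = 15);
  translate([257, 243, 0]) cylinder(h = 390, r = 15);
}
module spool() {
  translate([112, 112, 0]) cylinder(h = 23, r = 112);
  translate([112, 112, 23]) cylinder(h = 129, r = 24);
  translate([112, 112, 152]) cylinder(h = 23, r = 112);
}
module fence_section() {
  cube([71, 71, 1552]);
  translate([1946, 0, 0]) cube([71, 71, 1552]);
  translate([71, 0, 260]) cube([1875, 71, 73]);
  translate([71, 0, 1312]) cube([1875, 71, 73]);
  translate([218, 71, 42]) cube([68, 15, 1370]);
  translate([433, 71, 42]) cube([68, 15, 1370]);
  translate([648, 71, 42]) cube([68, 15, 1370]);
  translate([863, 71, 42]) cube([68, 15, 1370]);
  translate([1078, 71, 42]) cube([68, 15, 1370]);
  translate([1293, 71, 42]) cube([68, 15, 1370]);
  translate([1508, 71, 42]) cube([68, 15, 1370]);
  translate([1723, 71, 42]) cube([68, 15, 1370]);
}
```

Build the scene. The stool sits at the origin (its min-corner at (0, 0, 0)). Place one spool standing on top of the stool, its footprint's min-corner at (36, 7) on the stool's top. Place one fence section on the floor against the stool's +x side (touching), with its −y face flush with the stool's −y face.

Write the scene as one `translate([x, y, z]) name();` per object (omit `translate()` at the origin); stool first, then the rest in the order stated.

stool();
translate([36, 7, 420]) spool();
translate([272, 0, 0]) fence_section();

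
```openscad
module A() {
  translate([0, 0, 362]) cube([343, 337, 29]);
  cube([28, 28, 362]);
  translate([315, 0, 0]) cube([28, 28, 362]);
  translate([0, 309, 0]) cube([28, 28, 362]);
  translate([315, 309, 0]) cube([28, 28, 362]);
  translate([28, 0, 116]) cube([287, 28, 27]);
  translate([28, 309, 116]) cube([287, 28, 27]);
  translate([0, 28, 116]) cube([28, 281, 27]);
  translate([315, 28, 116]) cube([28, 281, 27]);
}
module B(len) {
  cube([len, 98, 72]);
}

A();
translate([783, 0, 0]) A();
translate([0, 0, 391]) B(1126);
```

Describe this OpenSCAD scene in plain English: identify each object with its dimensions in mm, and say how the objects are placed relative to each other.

A is a four-legged stool. The seat is 343×337 mm, 29 mm thick, top at z = 391 mm. It stands on four square legs, each 28×28 mm in cross-section, from z = 0 to the seat underside, each flush with a corner of the seat. Four stretchers, 28 mm wide and 27 mm tall, connect adjacent legs with their undersides at z = 116 mm, each running between the inner faces of the legs it joins and aligned with the legs' outer faces on the other axis.

B is a rectangular beam 1126 mm long (x), 98 mm deep (y), 72 mm thick (z).

The beam spans the tops of two stools placed 440 mm apart, resting at z = 391 mm.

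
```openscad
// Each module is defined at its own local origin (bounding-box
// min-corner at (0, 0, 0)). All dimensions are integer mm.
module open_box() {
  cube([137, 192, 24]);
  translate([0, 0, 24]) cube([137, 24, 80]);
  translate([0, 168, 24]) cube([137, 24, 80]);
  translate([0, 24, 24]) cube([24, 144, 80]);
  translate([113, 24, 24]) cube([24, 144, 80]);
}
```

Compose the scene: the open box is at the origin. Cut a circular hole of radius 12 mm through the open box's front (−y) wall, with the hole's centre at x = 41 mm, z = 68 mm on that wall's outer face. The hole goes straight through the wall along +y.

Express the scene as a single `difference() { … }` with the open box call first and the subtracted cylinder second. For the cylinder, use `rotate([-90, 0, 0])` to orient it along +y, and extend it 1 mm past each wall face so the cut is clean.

difference() {
  open_box();
  translate([41, -1, 68]) rotate([-90, 0, 0]) cylinder(h = 26, r = 12);
}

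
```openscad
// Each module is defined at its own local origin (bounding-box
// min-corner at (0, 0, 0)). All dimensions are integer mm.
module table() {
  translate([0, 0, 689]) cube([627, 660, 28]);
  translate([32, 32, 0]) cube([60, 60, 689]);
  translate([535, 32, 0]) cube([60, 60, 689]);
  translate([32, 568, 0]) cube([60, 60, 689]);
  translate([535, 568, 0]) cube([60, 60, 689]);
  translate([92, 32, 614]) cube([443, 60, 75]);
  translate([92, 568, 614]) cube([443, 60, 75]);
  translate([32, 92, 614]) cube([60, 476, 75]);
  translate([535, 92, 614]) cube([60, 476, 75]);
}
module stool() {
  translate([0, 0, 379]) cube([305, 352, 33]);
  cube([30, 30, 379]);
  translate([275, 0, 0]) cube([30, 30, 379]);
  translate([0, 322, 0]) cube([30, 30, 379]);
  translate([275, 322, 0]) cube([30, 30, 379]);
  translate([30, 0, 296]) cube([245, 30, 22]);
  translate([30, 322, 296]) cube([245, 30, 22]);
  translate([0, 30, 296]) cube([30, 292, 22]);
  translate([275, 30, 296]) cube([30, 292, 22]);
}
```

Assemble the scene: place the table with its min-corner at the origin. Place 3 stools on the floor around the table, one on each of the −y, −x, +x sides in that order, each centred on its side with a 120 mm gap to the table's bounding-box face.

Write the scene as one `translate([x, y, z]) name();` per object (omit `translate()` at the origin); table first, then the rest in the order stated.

table();
translate([161, -472, 0]) stool();
translate([-425, 154, 0]) stool();
translate([747, 154, 0]) stool();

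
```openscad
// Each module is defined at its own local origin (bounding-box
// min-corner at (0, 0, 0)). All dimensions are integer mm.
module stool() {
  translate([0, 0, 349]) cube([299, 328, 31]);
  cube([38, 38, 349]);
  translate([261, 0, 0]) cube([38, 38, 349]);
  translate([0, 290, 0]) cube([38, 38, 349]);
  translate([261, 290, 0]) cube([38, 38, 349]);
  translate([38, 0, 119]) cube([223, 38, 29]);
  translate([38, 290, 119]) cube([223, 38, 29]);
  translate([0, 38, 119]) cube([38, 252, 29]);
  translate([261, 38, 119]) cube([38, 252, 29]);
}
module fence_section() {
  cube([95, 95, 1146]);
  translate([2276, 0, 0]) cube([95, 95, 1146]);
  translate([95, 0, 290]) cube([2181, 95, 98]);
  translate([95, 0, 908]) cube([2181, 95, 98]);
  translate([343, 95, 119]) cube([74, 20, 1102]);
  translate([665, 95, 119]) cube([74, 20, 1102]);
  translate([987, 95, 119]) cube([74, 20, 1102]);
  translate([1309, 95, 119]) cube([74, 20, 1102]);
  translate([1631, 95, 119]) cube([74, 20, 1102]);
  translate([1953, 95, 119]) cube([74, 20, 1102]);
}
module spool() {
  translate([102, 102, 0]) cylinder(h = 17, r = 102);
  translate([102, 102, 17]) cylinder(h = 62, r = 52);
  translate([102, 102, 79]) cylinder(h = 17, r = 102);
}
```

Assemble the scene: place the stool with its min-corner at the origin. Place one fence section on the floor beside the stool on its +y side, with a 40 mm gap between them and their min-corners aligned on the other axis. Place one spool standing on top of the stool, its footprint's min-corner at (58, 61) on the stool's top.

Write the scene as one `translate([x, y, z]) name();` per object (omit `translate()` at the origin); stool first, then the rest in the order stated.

stool();
translate([0, 368, 0]) fence_section();
translate([58, 61, 380]) spool();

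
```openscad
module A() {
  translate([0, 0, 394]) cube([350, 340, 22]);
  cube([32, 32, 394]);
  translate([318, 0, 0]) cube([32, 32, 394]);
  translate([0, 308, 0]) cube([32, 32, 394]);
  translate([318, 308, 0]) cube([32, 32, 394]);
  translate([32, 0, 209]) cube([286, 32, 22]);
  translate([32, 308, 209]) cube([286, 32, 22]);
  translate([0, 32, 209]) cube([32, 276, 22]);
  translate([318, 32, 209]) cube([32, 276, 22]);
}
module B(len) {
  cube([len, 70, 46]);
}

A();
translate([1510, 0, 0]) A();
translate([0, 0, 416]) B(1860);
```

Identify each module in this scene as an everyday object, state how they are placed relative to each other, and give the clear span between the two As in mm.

A is a stool. B is a beam. A beam spans the tops of two stools. The clear span between the two stools is 1160 mm.

Second stool starts at x = 1510; first ends at x = 350; clear span = 1510 − 350 = 1160 mm.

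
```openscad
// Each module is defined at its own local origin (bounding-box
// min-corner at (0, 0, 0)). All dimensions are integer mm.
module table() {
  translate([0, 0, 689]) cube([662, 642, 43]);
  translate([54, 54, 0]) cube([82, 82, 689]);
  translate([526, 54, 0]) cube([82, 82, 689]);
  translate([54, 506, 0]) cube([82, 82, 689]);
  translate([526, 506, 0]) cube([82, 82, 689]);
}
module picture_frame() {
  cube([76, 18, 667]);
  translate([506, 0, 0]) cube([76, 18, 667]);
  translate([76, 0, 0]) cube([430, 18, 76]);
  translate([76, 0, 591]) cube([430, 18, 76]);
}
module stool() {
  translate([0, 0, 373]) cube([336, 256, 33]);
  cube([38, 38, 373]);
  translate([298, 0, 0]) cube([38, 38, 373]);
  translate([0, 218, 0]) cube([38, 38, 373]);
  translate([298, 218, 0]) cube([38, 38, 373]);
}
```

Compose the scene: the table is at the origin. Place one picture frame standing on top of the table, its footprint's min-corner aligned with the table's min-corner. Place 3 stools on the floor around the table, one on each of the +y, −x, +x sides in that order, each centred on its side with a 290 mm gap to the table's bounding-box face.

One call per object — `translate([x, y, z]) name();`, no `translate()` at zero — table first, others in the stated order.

table();
translate([0, 0, 732]) picture_frame();
translate([163, 932, 0]) stool();
translate([-626, 193, 0]) stool();
translate([952, 193, 0]) stool();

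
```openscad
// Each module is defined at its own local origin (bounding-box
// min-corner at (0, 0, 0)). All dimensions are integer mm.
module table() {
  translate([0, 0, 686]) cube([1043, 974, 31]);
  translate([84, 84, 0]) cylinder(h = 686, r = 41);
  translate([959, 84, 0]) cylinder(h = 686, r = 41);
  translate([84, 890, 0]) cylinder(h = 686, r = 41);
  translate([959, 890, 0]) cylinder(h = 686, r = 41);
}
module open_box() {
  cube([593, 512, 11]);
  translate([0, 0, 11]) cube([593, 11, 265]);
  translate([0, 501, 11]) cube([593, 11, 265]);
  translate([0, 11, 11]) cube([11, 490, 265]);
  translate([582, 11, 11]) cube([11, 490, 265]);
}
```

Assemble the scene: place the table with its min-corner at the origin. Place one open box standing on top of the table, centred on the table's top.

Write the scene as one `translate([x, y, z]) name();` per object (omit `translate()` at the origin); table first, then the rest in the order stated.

table();
translate([225, 231, 717]) open_box();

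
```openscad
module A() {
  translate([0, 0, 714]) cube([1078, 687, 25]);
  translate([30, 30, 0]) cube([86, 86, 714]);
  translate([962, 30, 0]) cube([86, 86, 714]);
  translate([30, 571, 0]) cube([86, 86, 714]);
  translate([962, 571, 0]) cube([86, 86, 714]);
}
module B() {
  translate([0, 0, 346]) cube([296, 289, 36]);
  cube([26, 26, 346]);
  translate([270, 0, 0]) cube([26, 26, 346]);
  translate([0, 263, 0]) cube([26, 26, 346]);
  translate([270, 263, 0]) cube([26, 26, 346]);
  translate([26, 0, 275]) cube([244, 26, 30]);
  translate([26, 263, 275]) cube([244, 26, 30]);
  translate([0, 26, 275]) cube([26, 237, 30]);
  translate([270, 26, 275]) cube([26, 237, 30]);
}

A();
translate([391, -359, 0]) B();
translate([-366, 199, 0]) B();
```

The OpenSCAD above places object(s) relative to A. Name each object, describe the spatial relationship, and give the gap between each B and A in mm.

A is a table. B is a stool. Two stools sit around the table at the −y, −x sides. The gap between each stool and the table is 70 mm.

Each stool's nearest face is 70 mm from the table's bounding box.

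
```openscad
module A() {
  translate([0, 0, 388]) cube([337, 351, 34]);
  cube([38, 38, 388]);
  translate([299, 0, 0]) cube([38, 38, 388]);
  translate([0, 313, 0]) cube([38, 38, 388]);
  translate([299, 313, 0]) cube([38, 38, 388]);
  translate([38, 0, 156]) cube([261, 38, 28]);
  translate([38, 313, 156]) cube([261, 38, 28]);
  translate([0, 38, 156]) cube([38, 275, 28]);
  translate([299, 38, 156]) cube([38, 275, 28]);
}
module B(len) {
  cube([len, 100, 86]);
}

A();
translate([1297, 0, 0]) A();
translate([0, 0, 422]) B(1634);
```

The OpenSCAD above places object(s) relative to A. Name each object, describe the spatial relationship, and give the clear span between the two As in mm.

A is a stool. B is a beam. A beam spans the tops of two stools. The clear span between the two stools is 960 mm.

Second stool starts at x = 1297; first ends at x = 337; clear span = 1297 − 337 = 960 mm.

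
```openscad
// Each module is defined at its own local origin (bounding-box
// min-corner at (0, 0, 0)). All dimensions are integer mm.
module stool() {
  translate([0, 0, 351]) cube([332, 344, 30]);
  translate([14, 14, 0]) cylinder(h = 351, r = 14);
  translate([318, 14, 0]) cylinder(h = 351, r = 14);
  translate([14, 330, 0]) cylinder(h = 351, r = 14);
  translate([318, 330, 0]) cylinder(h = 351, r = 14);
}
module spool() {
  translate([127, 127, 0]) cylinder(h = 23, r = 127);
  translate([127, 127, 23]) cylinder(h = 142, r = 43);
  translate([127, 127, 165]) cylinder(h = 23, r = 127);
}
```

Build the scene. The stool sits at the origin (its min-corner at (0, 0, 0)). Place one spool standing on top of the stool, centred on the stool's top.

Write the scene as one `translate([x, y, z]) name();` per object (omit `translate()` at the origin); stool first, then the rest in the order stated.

stool();
translate([39, 45, 381]) spool();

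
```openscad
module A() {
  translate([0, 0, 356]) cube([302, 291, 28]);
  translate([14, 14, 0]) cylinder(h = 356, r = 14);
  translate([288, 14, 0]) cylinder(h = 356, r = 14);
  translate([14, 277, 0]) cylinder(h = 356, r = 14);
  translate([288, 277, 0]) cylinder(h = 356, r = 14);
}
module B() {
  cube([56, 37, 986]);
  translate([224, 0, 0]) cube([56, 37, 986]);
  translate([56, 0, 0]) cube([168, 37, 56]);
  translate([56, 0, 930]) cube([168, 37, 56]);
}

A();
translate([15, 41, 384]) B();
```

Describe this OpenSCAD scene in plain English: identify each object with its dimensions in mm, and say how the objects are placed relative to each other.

A is a four-legged stool. The seat is 302×291 mm, 28 mm thick, top at z = 384 mm. It stands on four round legs, each 28 mm in diameter, from z = 0 to the seat underside, each leg's axis is inset half a diameter from the nearest pair of seat edges (so the leg's bounding box is flush with the corner).

B is a picture frame with a 168×874 mm rectangular opening (x by z) and a uniform 56 mm border on every side. Frame depth is 37 mm along y. It is built from two vertical stiles running the full outside height and two horizontal rails spanning the gap between the stiles.

The picture frame is on top of the stool.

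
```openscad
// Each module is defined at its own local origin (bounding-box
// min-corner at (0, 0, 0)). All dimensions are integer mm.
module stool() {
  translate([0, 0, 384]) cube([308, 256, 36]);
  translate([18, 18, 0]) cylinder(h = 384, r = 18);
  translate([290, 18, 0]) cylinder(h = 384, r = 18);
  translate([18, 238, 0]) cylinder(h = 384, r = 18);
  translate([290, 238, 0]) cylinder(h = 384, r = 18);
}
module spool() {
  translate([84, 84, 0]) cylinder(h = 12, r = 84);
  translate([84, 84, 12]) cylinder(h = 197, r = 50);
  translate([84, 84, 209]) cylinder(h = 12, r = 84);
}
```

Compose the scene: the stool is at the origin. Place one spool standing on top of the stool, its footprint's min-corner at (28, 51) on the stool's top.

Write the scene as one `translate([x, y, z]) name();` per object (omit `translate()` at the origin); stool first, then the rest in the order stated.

stool();
translate([28, 51, 420]) spool();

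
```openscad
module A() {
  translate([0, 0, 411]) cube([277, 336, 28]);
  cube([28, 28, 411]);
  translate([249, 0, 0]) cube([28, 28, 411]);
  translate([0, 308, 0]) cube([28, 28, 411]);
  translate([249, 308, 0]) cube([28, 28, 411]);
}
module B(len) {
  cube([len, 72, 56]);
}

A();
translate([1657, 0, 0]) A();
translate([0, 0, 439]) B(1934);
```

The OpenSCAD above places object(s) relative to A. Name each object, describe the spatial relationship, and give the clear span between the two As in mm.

A is a stool. B is a beam. A beam spans the tops of two stools. The clear span between the two stools is 1380 mm.

Second stool starts at x = 1657; first ends at x = 277; clear span = 1657 − 277 = 1380 mm.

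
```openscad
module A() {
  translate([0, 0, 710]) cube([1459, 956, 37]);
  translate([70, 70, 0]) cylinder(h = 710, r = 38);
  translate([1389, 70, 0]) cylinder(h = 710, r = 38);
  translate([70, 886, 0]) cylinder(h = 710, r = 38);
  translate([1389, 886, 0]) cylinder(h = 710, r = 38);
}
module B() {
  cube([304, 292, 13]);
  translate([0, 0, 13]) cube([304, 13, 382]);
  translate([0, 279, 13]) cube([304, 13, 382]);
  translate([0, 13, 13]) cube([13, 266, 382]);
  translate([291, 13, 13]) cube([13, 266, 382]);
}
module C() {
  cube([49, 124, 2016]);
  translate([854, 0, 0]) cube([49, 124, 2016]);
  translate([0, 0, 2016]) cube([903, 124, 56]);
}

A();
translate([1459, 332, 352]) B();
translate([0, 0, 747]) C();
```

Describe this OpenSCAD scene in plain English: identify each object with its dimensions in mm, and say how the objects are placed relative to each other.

A is a table with a 1459×956 mm rectangular top, 37 mm thick, top surface at z = 747 mm, supported by four round legs of 76 mm diameter, each leg's bounding box inset 32 mm from the nearest pair of top edges, running from the floor.

B is an open storage box with external size 304×292×395 mm and wall thickness 13 mm (the base is also 13 mm thick). The base covers the whole footprint; the four walls stand on the base, with the y-facing walls full-width and the x-facing walls fitting between their inner faces.

C is a door frame. The clear opening is 805 mm wide and 2016 mm high. Two 49 mm wide jambs, 124 mm deep, stand either side of the opening from the floor to the top of the opening. A 56 mm thick head sits across the top of both jambs, spanning the full outside width of the frame.

The open box is beside the table with their tops flush at z = 747. The door frame is on top of the table.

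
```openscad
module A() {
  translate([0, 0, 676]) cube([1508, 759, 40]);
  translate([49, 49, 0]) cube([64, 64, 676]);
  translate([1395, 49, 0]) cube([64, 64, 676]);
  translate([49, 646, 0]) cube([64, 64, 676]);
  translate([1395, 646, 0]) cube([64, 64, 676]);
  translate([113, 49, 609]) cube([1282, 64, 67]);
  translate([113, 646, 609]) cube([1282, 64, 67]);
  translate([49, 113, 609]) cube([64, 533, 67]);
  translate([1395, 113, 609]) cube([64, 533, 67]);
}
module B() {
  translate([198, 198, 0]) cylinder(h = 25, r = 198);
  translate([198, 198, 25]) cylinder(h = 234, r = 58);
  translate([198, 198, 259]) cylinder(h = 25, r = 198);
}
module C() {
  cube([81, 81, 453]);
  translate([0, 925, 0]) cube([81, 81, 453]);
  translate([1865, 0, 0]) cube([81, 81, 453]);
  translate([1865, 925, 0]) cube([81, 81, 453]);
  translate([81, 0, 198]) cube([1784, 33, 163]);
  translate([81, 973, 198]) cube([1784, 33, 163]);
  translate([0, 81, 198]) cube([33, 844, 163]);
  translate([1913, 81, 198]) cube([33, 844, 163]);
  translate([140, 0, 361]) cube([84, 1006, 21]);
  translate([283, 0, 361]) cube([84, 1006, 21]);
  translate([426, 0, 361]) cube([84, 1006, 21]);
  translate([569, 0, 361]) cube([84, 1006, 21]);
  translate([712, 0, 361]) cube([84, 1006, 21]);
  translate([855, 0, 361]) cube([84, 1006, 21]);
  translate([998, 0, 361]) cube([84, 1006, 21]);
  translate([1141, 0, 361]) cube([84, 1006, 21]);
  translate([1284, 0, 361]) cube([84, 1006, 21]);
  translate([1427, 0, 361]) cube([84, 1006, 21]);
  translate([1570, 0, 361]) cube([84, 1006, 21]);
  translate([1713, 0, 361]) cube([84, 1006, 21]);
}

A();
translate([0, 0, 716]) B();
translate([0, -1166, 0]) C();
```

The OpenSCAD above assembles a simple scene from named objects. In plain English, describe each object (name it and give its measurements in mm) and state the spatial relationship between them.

A is a table: top 1508 mm (x) × 759 mm (y), 40 mm thick, upper face at z = 716 mm, on four 64×64 mm square legs, each inset 49 mm from the nearest pair of top edges, running from z = 0 to the bottom of the top. Four apron rails, 64 mm thick and 67 mm tall, run between adjacent legs with their top edges flush with the underside of the top and their outer faces flush with the legs' outer faces.

B is a spool: two coaxial disc flanges of radius 198 mm and thickness 25 mm, joined by a core cylinder of radius 58 mm and height 234 mm. The lower flange rests on z = 0 and the three cylinders share a vertical axis.

C is a bed frame 1946 mm long (x) by 1006 mm wide (y). Four 81×81 mm corner posts, 453 mm tall, at the corners of the footprint. Four rails of 33 mm thickness and 163 mm height run between adjacent posts with their undersides at z = 198 mm, their outer faces flush with the outside of the frame (the two x-running rails run between the posts' inner faces; the two y-running rails run between the posts' inner faces). 12 slats, each 84 mm wide (x) and 21 mm thick, lie across the top of the two x-running rails, running the full 1006 mm width of the frame in y; the slats are evenly spaced along x between the inner faces of the end posts with equal gaps (rounded down to the nearest mm) at the −x end and between each pair — any rounding remainder accumulates at the +x end.

The spool is on top of the table. The bed frame is on the floor beside the table on its −y side.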